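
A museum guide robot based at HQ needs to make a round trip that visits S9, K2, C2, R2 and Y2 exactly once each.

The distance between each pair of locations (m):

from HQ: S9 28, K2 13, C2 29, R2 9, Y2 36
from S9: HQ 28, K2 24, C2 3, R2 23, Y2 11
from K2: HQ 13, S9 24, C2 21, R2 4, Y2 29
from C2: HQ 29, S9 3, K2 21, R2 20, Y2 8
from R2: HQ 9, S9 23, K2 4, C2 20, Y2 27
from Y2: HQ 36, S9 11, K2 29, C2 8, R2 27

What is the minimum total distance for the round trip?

Minimum total distance: 81 m.

There are 60 distinct closed tours to check (reversals are equivalent).
HQ → S9 → K2 → C2 → R2 → Y2 → HQ: 28+24+21+20+27+36 = 156
HQ → S9 → K2 → C2 → Y2 → R2 → HQ: 28+24+21+8+27+9 = 117
HQ → S9 → K2 → R2 → C2 → Y2 → HQ: 28+24+4+20+8+36 = 120
HQ → S9 → K2 → R2 → Y2 → C2 → HQ: 28+24+4+27+8+29 = 120
HQ → S9 → K2 → Y2 → C2 → R2 → HQ: 28+24+29+8+20+9 = 118
HQ → S9 → K2 → Y2 → R2 → C2 → HQ: 28+24+29+27+20+29 = 157
HQ → S9 → C2 → K2 → R2 → Y2 → HQ: 28+3+21+4+27+36 = 119
HQ → S9 → C2 → K2 → Y2 → R2 → HQ: 28+3+21+29+27+9 = 117
HQ → S9 → C2 → R2 → K2 → Y2 → HQ: 28+3+20+4+29+36 = 120
HQ → S9 → C2 → R2 → Y2 → K2 → HQ: 28+3+20+27+29+13 = 120
HQ → S9 → C2 → Y2 → K2 → R2 → HQ: 28+3+8+29+4+9 = 81
HQ → S9 → C2 → Y2 → R2 → K2 → HQ: 28+3+8+27+4+13 = 83
HQ → S9 → R2 → K2 → C2 → Y2 → HQ: 28+23+4+21+8+36 = 120
HQ → S9 → R2 → K2 → Y2 → C2 → HQ: 28+23+4+29+8+29 = 121
… (46 more)
The minimum is 81.
One optimal route: HQ → S9 → C2 → Y2 → K2 → R2 → HQ (or its reverse).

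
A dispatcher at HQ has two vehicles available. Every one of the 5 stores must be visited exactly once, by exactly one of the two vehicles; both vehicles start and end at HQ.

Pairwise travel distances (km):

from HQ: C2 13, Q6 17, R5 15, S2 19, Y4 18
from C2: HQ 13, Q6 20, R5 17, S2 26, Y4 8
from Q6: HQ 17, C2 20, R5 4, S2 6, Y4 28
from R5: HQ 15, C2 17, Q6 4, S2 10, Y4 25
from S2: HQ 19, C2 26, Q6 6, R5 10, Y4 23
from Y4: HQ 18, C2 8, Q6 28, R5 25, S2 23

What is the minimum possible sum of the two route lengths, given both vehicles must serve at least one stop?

Check every non-empty split of the stops between the two vehicles; for each half take its own optimal tour:
  {C2} + {Q6, R5, S2, Y4}: 26 + 66 = 92
  {Q6} + {C2, R5, S2, Y4}: 34 + 69 = 103
  {C2, Q6} + {R5, S2, Y4}: 50 + 66 = 116
  {R5} + {C2, Q6, S2, Y4}: 30 + 67 = 97
  {C2, R5} + {Q6, S2, Y4}: 45 + 64 = 109
  {Q6, R5} + {C2, S2, Y4}: 36 + 63 = 99
  … (15 splits in total)
  {Q6, R5, S2} + {C2, Y4}: 44 + 39 = 83  ← best
Best: vehicle 1 HQ → R5 → Q6 → S2 → HQ = 44; vehicle 2 HQ → C2 → Y4 → HQ = 39; combined 83.

83 km — the smallest possible combined total.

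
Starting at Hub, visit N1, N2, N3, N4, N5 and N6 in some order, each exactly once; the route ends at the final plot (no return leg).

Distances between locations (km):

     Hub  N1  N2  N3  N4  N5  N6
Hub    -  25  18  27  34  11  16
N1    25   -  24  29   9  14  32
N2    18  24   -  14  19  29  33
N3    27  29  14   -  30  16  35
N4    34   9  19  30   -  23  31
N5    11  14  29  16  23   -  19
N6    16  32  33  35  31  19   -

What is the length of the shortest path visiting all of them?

There are 6! = 720 possible orderings.
Hub - N1 - N2 - N3 - N4 - N5 - N6: 25+24+14+30+23+19 = 135
Hub - N1 - N2 - N3 - N4 - N6 - N5: 25+24+14+30+31+19 = 143
Hub - N1 - N2 - N3 - N5 - N4 - N6: 25+24+14+16+23+31 = 133
Hub - N1 - N2 - N3 - N5 - N6 - N4: 25+24+14+16+19+31 = 129
Hub - N1 - N2 - N3 - N6 - N4 - N5: 25+24+14+35+31+23 = 152
Hub - N1 - N2 - N3 - N6 - N5 - N4: 25+24+14+35+19+23 = 140
Hub - N1 - N2 - N4 - N3 - N5 - N6: 25+24+19+30+16+19 = 133
Hub - N1 - N2 - N4 - N3 - N6 - N5: 25+24+19+30+35+19 = 152
… (712 more)
Hub - N6 - N5 - N1 - N4 - N2 - N3: 16+19+14+9+19+14 = 91  ← best
The minimum is 91.
One shortest path: Hub → N6 → N5 → N1 → N4 → N2 → N3.

91 km — the minimum one-way total.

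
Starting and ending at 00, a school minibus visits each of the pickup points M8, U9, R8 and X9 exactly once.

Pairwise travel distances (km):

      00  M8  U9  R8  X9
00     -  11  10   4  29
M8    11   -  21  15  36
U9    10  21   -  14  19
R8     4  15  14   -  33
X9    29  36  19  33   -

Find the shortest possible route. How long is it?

With 4 stops there are 4!/2 = 12 distinct round trips (a route and its reverse cost the same).
00→M8→U9→R8→X9→00: 11+21+14+33+29 = 108
00→M8→U9→X9→R8→00: 11+21+19+33+4 = 88
00→M8→R8→U9→X9→00: 11+15+14+19+29 = 88
00→M8→R8→X9→U9→00: 11+15+33+19+10 = 88
00→M8→X9→U9→R8→00: 11+36+19+14+4 = 84
00→M8→X9→R8→U9→00: 11+36+33+14+10 = 104
00→U9→M8→R8→X9→00: 10+21+15+33+29 = 108
00→U9→M8→X9→R8→00: 10+21+36+33+4 = 104
00→U9→R8→M8→X9→00: 10+14+15+36+29 = 104
00→U9→X9→M8→R8→00: 10+19+36+15+4 = 84
00→R8→M8→U9→X9→00: 4+15+21+19+29 = 88
00→R8→U9→M8→X9→00: 4+14+21+36+29 = 104
The minimum is 84.
One optimal route: 00 → M8 → X9 → U9 → R8 → 00 (or its reverse).

Shortest round trip = 84 km.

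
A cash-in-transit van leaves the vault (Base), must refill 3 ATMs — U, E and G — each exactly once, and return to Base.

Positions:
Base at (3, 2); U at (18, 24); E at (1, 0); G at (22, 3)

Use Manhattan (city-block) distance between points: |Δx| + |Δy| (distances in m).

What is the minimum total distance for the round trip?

There are 3 distinct closed tours to check (reversals are equivalent).
Base-U-E-G-Base: 37+41+24+20 = 122
Base-U-G-E-Base: 37+25+24+4 = 90
Base-E-U-G-Base: 4+41+25+20 = 90
The minimum is 90.
One optimal route: Base → U → G → E → Base (or its reverse).

Shortest round trip = 90 m.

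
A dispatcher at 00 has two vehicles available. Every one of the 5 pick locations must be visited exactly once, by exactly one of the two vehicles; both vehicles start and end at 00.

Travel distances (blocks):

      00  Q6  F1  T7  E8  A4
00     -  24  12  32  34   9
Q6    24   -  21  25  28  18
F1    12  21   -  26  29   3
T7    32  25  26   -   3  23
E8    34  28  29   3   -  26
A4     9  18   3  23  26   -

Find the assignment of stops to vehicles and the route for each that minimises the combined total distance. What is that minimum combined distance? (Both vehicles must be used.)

110 blocks — the smallest possible combined total.

Check every non-empty split of the stops between the two vehicles; for each half take its own optimal tour:
  {Q6} + {F1, T7, E8, A4}: 48 + 75 = 123
  {F1} + {Q6, T7, E8, A4}: 24 + 87 = 111
  {Q6, F1} + {T7, E8, A4}: 57 + 69 = 126
  {T7} + {Q6, F1, E8, A4}: 64 + 93 = 157
  {Q6, T7} + {F1, E8, A4}: 81 + 75 = 156
  {F1, T7} + {Q6, E8, A4}: 70 + 87 = 157
  … (15 splits in total)
  {Q6, T7, E8} + {F1, A4}: 86 + 24 = 110  ← best
Best: vehicle 1 00 → Q6 → T7 → E8 → 00 = 86; vehicle 2 00 → F1 → A4 → 00 = 24; combined 110.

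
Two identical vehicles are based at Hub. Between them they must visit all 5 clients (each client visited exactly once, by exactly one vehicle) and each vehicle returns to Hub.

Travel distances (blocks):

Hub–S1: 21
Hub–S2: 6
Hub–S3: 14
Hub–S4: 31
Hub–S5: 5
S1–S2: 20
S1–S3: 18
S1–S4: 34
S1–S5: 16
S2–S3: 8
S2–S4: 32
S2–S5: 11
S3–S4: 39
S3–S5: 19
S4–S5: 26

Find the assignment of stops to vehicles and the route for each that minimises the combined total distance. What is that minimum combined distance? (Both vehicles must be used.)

Try each way of splitting the stops between the two vehicles (each non-empty) and, for each split, find the best tour for each vehicle:
  {S1} + {S2, S3, S4, S5}: 42 + 84 = 126
  {S2} + {S1, S3, S4, S5}: 12 + 97 = 109
  {S1, S2} + {S3, S4, S5}: 47 + 84 = 131
  {S3} + {S1, S2, S4, S5}: 28 + 91 = 119
  {S1, S3} + {S2, S4, S5}: 53 + 69 = 122
  {S2, S3} + {S1, S4, S5}: 28 + 86 = 114
  … (15 splits in total)
  {S1, S2, S3, S4} + {S5}: 97 + 10 = 107  ← best
Best: vehicle 1 Hub → S2 → S3 → S1 → S4 → Hub = 97; vehicle 2 Hub → S5 → Hub = 10; combined 107.

107 blocks — the smallest possible combined total.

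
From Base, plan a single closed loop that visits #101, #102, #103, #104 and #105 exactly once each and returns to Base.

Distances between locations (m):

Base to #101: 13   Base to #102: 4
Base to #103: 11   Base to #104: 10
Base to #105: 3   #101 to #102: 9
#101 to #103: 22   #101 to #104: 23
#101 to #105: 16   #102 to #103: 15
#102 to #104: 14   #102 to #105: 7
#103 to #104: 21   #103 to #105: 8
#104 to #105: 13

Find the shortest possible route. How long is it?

With 5 stops there are 5!/2 = 60 distinct round trips (a route and its reverse cost the same).
Base→#101→#102→#103→#104→#105→Base: 13+9+15+21+13+3 = 74
Base→#101→#102→#103→#105→#104→Base: 13+9+15+8+13+10 = 68
Base→#101→#102→#104→#103→#105→Base: 13+9+14+21+8+3 = 68
Base→#101→#102→#104→#105→#103→Base: 13+9+14+13+8+11 = 68
Base→#101→#102→#105→#103→#104→Base: 13+9+7+8+21+10 = 68
Base→#101→#102→#105→#104→#103→Base: 13+9+7+13+21+11 = 74
Base→#101→#103→#102→#104→#105→Base: 13+22+15+14+13+3 = 80
Base→#101→#103→#102→#105→#104→Base: 13+22+15+7+13+10 = 80
Base→#101→#103→#104→#102→#105→Base: 13+22+21+14+7+3 = 80
Base→#101→#103→#104→#105→#102→Base: 13+22+21+13+7+4 = 80
Base→#101→#103→#105→#102→#104→Base: 13+22+8+7+14+10 = 74
Base→#101→#103→#105→#104→#102→Base: 13+22+8+13+14+4 = 74
Base→#101→#104→#102→#103→#105→Base: 13+23+14+15+8+3 = 76
Base→#101→#104→#102→#105→#103→Base: 13+23+14+7+8+11 = 76
… (46 more)
Base→#102→#101→#103→#105→#104→Base: 4+9+22+8+13+10 = 66  ← best
The minimum is 66.
One optimal route: Base → #102 → #101 → #103 → #105 → #104 → Base (or its reverse).

Shortest round trip = 66 m.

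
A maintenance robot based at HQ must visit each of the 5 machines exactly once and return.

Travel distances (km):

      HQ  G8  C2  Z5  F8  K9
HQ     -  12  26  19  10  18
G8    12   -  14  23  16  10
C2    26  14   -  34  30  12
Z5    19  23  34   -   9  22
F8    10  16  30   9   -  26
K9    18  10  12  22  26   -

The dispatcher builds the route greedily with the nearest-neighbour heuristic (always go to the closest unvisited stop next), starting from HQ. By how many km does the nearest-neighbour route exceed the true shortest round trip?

12 km longer than the optimal tour.

From HQ: F8=10, G8=12, K9=18, Z5=19, C2=26 → choose F8 (10).
From F8: Z5=9, G8=16, K9=26, C2=30 → choose Z5 (9).
From Z5: K9=22, G8=23, C2=34 → choose K9 (22).
From K9: G8=10, C2=12 → choose G8 (10).
From G8: C2=14 → choose C2 (14).
NN route HQ → F8 → Z5 → K9 → G8 → C2 → HQ costs 91.
Optimal: HQ → G8 → C2 → K9 → Z5 → F8 → HQ costs 79 (by enumerating all 60 distinct tours).
Excess = 91 − 79 = 12.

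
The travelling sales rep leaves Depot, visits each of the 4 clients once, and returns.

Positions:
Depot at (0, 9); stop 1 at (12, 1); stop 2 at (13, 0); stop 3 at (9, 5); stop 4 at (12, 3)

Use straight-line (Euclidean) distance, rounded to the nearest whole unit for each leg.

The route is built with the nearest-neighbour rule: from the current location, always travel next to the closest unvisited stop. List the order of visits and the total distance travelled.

From Depot: distances to unvisited — stop 3=10, stop 4=13, stop 1=14, stop 2=16. Nearest is stop 3 (10).
From stop 3: distances to unvisited — stop 4=4, stop 1=5, stop 2=6. Nearest is stop 4 (4).
From stop 4: distances to unvisited — stop 1=2, stop 2=3. Nearest is stop 1 (2).
From stop 1: distances to unvisited — stop 2=1. Nearest is stop 2 (1).
Return stop 2→Depot: 16.
Total = 10 + 4 + 2 + 1 + 16 = 33.

33 along Depot → stop 3 → stop 4 → stop 1 → stop 2 → Depot.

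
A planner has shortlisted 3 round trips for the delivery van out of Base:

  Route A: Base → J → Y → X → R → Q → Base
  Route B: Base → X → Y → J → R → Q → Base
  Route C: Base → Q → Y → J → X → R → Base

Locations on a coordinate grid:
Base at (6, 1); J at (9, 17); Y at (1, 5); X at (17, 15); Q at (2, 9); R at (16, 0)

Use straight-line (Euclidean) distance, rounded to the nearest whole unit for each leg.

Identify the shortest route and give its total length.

60 — Route C is the shortest.

Route A: 16 + 14 + 19 + 15 + 17 + 9 = 90
Route B: 18 + 19 + 14 + 18 + 17 + 9 = 95
Route C: 9 + 4 + 14 + 8 + 15 + 10 = 60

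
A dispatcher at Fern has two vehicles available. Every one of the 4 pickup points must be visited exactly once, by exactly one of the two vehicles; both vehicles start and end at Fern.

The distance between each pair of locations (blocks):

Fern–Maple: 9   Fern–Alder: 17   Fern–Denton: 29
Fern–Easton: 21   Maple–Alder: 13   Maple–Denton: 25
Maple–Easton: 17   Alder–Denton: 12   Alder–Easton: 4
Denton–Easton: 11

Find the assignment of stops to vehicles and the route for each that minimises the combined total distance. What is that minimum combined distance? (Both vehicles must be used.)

Try each way of splitting the stops between the two vehicles (each non-empty) and, for each split, find the best tour for each vehicle:
  {Maple} + {Alder, Denton, Easton}: 18 + 61 = 79
  {Alder} + {Maple, Denton, Easton}: 34 + 66 = 100
  {Maple, Alder} + {Denton, Easton}: 39 + 61 = 100
  {Denton} + {Maple, Alder, Easton}: 58 + 47 = 105
  {Maple, Denton} + {Alder, Easton}: 63 + 42 = 105
  {Alder, Denton} + {Maple, Easton}: 58 + 47 = 105
  … (7 splits in total)
Best: vehicle 1 Fern → Maple → Fern = 18; vehicle 2 Fern → Alder → Denton → Easton → Fern = 61; combined 79.

79 blocks — the smallest possible combined total.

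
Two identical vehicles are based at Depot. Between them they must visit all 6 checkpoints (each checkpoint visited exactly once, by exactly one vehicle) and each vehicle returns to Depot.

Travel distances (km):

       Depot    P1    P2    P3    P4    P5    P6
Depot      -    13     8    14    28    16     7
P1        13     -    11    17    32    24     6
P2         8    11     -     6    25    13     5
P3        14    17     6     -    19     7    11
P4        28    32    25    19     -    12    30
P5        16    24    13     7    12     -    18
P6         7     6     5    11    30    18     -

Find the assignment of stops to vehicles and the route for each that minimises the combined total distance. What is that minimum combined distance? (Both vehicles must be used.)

There are 2^5 − 1 = 31 ways to divide the 6 stops into two non-empty groups. For each, the best each vehicle can do is its own shortest tour through its group:
  {P1} + {P2, P3, P4, P5, P6}: 26 + 65 = 91
  {P2} + {P1, P3, P4, P5, P6}: 16 + 77 = 93
  {P1, P2} + {P3, P4, P5, P6}: 32 + 65 = 97
  {P3} + {P1, P2, P4, P5, P6}: 28 + 77 = 105
  {P1, P3} + {P2, P4, P5, P6}: 44 + 65 = 109
  {P2, P3} + {P1, P4, P5, P6}: 28 + 73 = 101
  … (31 splits in total)
  {P2, P3, P4, P5} + {P1, P6}: 61 + 26 = 87  ← best
Best: vehicle 1 Depot → P2 → P3 → P4 → P5 → Depot = 61; vehicle 2 Depot → P1 → P6 → Depot = 26; combined 87.

Minimum combined distance: 87 km.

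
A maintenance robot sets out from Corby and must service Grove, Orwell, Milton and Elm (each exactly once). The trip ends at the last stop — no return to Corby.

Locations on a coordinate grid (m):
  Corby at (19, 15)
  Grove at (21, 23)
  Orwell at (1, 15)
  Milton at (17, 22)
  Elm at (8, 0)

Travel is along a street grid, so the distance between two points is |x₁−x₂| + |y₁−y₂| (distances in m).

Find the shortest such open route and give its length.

There are 4! = 24 possible orderings.
Corby → Grove → Orwell → Milton → Elm: 10+28+23+31 = 92
Corby → Grove → Orwell → Elm → Milton: 10+28+22+31 = 91
Corby → Grove → Milton → Orwell → Elm: 10+5+23+22 = 60
Corby → Grove → Milton → Elm → Orwell: 10+5+31+22 = 68
Corby → Grove → Elm → Orwell → Milton: 10+36+22+23 = 91
Corby → Grove → Elm → Milton → Orwell: 10+36+31+23 = 100
Corby → Orwell → Grove → Milton → Elm: 18+28+5+31 = 82
Corby → Orwell → Grove → Elm → Milton: 18+28+36+31 = 113
Corby → Orwell → Milton → Grove → Elm: 18+23+5+36 = 82
Corby → Orwell → Milton → Elm → Grove: 18+23+31+36 = 108
Corby → Orwell → Elm → Grove → Milton: 18+22+36+5 = 81
Corby → Orwell → Elm → Milton → Grove: 18+22+31+5 = 76
Corby → Milton → Grove → Orwell → Elm: 9+5+28+22 = 64
Corby → Milton → Grove → Elm → Orwell: 9+5+36+22 = 72
… (10 more)
The minimum is 60.
One shortest path: Corby → Grove → Milton → Orwell → Elm.

60 m — the minimum one-way total.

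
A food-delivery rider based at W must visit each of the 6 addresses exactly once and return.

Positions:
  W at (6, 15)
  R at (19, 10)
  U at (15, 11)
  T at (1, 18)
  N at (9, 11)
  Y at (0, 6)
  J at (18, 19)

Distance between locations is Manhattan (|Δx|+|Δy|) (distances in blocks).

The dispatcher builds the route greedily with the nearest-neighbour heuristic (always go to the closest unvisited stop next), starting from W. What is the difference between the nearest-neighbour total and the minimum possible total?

From W: N=7, T=8, U=13, Y=15, J=16, R=18 → choose N (7).
From N: U=6, R=11, Y=14, T=15, J=17 → choose U (6).
From U: R=5, J=11, Y=20, T=21 → choose R (5).
From R: J=10, Y=23, T=26 → choose J (10).
From J: T=18, Y=31 → choose T (18).
From T: Y=13 → choose Y (13).
NN route W → N → U → R → J → T → Y → W costs 74.
Optimal: W → T → Y → N → U → R → J → W costs 72 (by enumerating all 360 distinct tours).
Excess = 74 − 72 = 2.

The nearest-neighbour route is 2 blocks longer than optimal.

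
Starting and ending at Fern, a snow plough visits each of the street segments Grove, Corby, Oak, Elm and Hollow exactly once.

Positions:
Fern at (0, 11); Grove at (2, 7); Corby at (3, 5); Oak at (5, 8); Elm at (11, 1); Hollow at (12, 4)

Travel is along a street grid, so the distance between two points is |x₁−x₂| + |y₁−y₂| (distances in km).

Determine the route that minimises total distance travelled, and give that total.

44 km — the shortest possible round trip.

Fern→Grove→Corby→Oak→Elm→Hollow→Fern: 6+3+5+13+4+19 = 50
Fern→Grove→Corby→Oak→Hollow→Elm→Fern: 6+3+5+11+4+21 = 50
Fern→Grove→Corby→Elm→Oak→Hollow→Fern: 6+3+12+13+11+19 = 64
Fern→Grove→Corby→Elm→Hollow→Oak→Fern: 6+3+12+4+11+8 = 44
Fern→Grove→Corby→Hollow→Oak→Elm→Fern: 6+3+10+11+13+21 = 64
Fern→Grove→Corby→Hollow→Elm→Oak→Fern: 6+3+10+4+13+8 = 44
Fern→Grove→Oak→Corby→Elm→Hollow→Fern: 6+4+5+12+4+19 = 50
Fern→Grove→Oak→Corby→Hollow→Elm→Fern: 6+4+5+10+4+21 = 50
Fern→Grove→Oak→Elm→Corby→Hollow→Fern: 6+4+13+12+10+19 = 64
Fern→Grove→Oak→Elm→Hollow→Corby→Fern: 6+4+13+4+10+9 = 46
Fern→Grove→Oak→Hollow→Corby→Elm→Fern: 6+4+11+10+12+21 = 64
Fern→Grove→Oak→Hollow→Elm→Corby→Fern: 6+4+11+4+12+9 = 46
Fern→Grove→Elm→Corby→Oak→Hollow→Fern: 6+15+12+5+11+19 = 68
Fern→Grove→Elm→Corby→Hollow→Oak→Fern: 6+15+12+10+11+8 = 62
… (46 more)
The minimum is 44.
One optimal route: Fern → Grove → Corby → Elm → Hollow → Oak → Fern (or its reverse).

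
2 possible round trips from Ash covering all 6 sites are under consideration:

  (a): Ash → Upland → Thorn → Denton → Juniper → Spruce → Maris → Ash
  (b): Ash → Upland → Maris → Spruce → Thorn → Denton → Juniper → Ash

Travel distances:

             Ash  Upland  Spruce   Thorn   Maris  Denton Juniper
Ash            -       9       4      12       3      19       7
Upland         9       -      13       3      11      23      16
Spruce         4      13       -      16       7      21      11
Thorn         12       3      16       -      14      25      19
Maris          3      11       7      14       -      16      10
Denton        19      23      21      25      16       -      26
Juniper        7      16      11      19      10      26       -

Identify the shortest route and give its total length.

84 — (a) is the shortest.

(a): 9 + 3 + 25 + 26 + 11 + 7 + 3 = 84
(b): 9 + 11 + 7 + 16 + 25 + 26 + 7 = 101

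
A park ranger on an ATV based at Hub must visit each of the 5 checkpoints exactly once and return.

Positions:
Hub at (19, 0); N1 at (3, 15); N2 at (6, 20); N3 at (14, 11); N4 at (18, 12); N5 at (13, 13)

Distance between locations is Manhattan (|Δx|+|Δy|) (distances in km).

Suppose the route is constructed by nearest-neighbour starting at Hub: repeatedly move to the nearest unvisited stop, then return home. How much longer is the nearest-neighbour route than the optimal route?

Excess over optimum: 2 km.

Hub: N4=13, N3=16, N5=19, N1=31, N2=33 ⇒ N4
N4: N3=5, N5=6, N1=18, N2=20 ⇒ N3
N3: N5=3, N1=15, N2=17 ⇒ N5
N5: N1=12, N2=14 ⇒ N1
N1: N2=8 ⇒ N2
NN route Hub → N4 → N3 → N5 → N1 → N2 → Hub costs 74.
Optimal: Hub → N3 → N1 → N2 → N5 → N4 → Hub costs 72 (by enumerating all 60 distinct tours).
Excess = 74 − 72 = 2.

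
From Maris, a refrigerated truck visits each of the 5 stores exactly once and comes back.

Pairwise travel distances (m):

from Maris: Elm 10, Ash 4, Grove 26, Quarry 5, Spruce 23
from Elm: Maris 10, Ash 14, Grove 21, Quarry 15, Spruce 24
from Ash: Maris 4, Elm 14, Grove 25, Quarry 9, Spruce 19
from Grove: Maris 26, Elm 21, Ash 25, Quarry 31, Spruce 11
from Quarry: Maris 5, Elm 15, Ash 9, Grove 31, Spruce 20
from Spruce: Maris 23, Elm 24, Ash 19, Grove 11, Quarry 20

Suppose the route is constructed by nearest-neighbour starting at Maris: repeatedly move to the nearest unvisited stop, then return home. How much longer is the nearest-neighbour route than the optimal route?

From Maris: Ash=4, Quarry=5, Elm=10, Spruce=23, Grove=26 → choose Ash (4).
From Ash: Quarry=9, Elm=14, Spruce=19, Grove=25 → choose Quarry (9).
From Quarry: Elm=15, Spruce=20, Grove=31 → choose Elm (15).
From Elm: Grove=21, Spruce=24 → choose Grove (21).
From Grove: Spruce=11 → choose Spruce (11).
NN route Maris → Ash → Quarry → Elm → Grove → Spruce → Maris costs 83.
Optimal: Maris → Elm → Grove → Spruce → Ash → Quarry → Maris costs 75 (by enumerating all 60 distinct tours).
Excess = 83 − 75 = 8.

8 m longer than the optimal tour.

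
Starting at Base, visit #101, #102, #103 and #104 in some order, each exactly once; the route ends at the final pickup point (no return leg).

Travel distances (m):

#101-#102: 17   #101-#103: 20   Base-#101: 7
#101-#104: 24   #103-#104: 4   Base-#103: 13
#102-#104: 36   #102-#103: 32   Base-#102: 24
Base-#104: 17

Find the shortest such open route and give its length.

There are 4! = 24 possible orderings.
Base→#101→#102→#103→#104: 7+17+32+4 = 60
Base→#101→#102→#104→#103: 7+17+36+4 = 64
Base→#101→#103→#102→#104: 7+20+32+36 = 95
Base→#101→#103→#104→#102: 7+20+4+36 = 67
Base→#101→#104→#102→#103: 7+24+36+32 = 99
Base→#101→#104→#103→#102: 7+24+4+32 = 67
Base→#102→#101→#103→#104: 24+17+20+4 = 65
Base→#102→#101→#104→#103: 24+17+24+4 = 69
Base→#102→#103→#101→#104: 24+32+20+24 = 100
Base→#102→#103→#104→#101: 24+32+4+24 = 84
Base→#102→#104→#101→#103: 24+36+24+20 = 104
Base→#102→#104→#103→#101: 24+36+4+20 = 84
Base→#103→#101→#102→#104: 13+20+17+36 = 86
Base→#103→#101→#104→#102: 13+20+24+36 = 93
… (10 more)
Base→#103→#104→#101→#102: 13+4+24+17 = 58  ← best
The minimum is 58.
One shortest path: Base → #103 → #104 → #101 → #102.

Shortest open route: 58 m.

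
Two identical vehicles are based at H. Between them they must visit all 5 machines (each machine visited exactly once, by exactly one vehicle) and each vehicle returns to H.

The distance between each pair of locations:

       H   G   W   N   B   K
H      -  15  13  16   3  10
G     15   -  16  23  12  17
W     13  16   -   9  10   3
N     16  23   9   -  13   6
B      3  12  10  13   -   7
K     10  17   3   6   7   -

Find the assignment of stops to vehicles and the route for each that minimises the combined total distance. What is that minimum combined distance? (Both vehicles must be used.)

There are 2^4 − 1 = 15 ways to divide the 5 stops into two non-empty groups. For each, the best each vehicle can do is its own shortest tour through its group:
  {G} + {W, N, B, K}: 30 + 38 = 68
  {W} + {G, N, B, K}: 26 + 54 = 80
  {G, W} + {N, B, K}: 44 + 32 = 76
  {N} + {G, W, B, K}: 32 + 44 = 76
  {G, N} + {W, B, K}: 54 + 26 = 80
  {W, N} + {G, B, K}: 38 + 42 = 80
  … (15 splits in total)
  {B} + {G, W, N, K}: 6 + 56 = 62  ← best
Best: vehicle 1 H → B → H = 6; vehicle 2 H → G → W → N → K → H = 56; combined 62.

62 — the smallest possible combined total.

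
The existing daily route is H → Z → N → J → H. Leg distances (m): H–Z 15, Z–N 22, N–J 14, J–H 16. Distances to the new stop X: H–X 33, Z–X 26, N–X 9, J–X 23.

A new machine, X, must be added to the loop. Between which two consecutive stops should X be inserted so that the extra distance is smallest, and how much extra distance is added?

Minimum extra distance: 13 m, inserting X between Z and N.

Insertion cost between consecutive stops i–j is d(i,X) + d(X,j) − d(i,j):
  between H and Z: 33 + 26 − 15 = 44
  between Z and N: 26 + 9 − 22 = 13
  between N and J: 9 + 23 − 14 = 18
  between J and H: 23 + 33 − 16 = 40
Cheapest insertion is between Z and N, adding 13.
New total = 67 + 13 = 80.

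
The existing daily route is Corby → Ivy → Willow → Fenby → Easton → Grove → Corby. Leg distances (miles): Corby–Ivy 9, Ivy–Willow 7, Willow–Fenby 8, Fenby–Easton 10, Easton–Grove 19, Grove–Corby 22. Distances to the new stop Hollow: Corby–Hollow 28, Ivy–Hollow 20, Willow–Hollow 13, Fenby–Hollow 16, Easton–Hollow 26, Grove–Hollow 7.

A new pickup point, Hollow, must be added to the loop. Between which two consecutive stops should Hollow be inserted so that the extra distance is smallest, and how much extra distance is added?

Insertion cost between consecutive stops i–j is d(i,Hollow) + d(Hollow,j) − d(i,j):
  between Corby and Ivy: 28 + 20 − 9 = 39
  between Ivy and Willow: 20 + 13 − 7 = 26
  between Willow and Fenby: 13 + 16 − 8 = 21
  between Fenby and Easton: 16 + 26 − 10 = 32
  between Easton and Grove: 26 + 7 − 19 = 14
  between Grove and Corby: 7 + 28 − 22 = 13
Cheapest insertion is between Grove and Corby, adding 13.
New total = 75 + 13 = 88.

Minimum extra distance: 13 miles, inserting Hollow between Grove and Corby.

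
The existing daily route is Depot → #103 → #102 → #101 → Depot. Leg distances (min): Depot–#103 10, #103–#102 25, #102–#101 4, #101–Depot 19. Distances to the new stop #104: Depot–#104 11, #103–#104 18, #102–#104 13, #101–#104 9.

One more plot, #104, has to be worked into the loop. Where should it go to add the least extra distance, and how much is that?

Minimum extra distance: 1 min, inserting #104 between #101 and Depot.

Insertion cost between consecutive stops i–j is d(i,#104) + d(#104,j) − d(i,j):
  between Depot and #103: 11 + 18 − 10 = 19
  between #103 and #102: 18 + 13 − 25 = 6
  between #102 and #101: 13 + 9 − 4 = 18
  between #101 and Depot: 9 + 11 − 19 = 1
Cheapest insertion is between #101 and Depot, adding 1.
New total = 58 + 1 = 59.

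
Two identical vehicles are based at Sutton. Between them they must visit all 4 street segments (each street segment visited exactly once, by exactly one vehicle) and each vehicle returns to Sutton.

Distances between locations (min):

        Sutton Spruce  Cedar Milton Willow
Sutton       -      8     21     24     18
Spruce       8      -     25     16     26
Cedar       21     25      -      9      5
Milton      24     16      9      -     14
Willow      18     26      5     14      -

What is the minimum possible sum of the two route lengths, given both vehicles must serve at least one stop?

72 min — the smallest possible combined total.

Check every non-empty split of the stops between the two vehicles; for each half take its own optimal tour:
  {Spruce} + {Cedar, Milton, Willow}: 16 + 56 = 72
  {Cedar} + {Spruce, Milton, Willow}: 42 + 56 = 98
  {Spruce, Cedar} + {Milton, Willow}: 54 + 56 = 110
  {Milton} + {Spruce, Cedar, Willow}: 48 + 56 = 104
  {Spruce, Milton} + {Cedar, Willow}: 48 + 44 = 92
  {Cedar, Milton} + {Spruce, Willow}: 54 + 52 = 106
  … (7 splits in total)
Best: vehicle 1 Sutton → Spruce → Sutton = 16; vehicle 2 Sutton → Milton → Cedar → Willow → Sutton = 56; combined 72.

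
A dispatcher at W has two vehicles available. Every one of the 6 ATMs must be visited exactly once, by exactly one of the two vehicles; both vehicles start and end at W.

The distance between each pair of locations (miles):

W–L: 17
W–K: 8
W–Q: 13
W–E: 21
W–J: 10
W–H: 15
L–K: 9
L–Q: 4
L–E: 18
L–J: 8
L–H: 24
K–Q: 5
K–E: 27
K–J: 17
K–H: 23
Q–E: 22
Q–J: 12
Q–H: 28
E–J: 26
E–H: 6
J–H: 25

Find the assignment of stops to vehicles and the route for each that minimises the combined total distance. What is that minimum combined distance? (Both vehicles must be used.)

Minimum combined distance: 76 miles.

Try each way of splitting the stops between the two vehicles (each non-empty) and, for each split, find the best tour for each vehicle:
  {L} + {K, Q, E, J, H}: 34 + 72 = 106
  {K} + {L, Q, E, J, H}: 16 + 65 = 81
  {L, K} + {Q, E, J, H}: 34 + 65 = 99
  {Q} + {L, K, E, J, H}: 26 + 72 = 98
  {L, Q} + {K, E, J, H}: 34 + 72 = 106
  {K, Q} + {L, E, J, H}: 26 + 57 = 83
  … (31 splits in total)
  {J} + {L, K, Q, E, H}: 20 + 56 = 76  ← best
Best: vehicle 1 W → J → W = 20; vehicle 2 W → K → Q → L → E → H → W = 56; combined 76.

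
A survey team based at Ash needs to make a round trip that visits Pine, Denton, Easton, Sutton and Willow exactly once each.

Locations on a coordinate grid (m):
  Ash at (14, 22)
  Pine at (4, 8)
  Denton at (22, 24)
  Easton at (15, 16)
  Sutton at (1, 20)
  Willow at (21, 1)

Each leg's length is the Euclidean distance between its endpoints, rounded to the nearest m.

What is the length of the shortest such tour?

78 m — the shortest possible round trip.

Ash-Pine-Denton-Easton-Sutton-Willow-Ash: 17+24+11+15+28+22 = 117
Ash-Pine-Denton-Easton-Willow-Sutton-Ash: 17+24+11+16+28+13 = 109
Ash-Pine-Denton-Sutton-Easton-Willow-Ash: 17+24+21+15+16+22 = 115
Ash-Pine-Denton-Sutton-Willow-Easton-Ash: 17+24+21+28+16+6 = 112
Ash-Pine-Denton-Willow-Easton-Sutton-Ash: 17+24+23+16+15+13 = 108
Ash-Pine-Denton-Willow-Sutton-Easton-Ash: 17+24+23+28+15+6 = 113
Ash-Pine-Easton-Denton-Sutton-Willow-Ash: 17+14+11+21+28+22 = 113
Ash-Pine-Easton-Denton-Willow-Sutton-Ash: 17+14+11+23+28+13 = 106
Ash-Pine-Easton-Sutton-Denton-Willow-Ash: 17+14+15+21+23+22 = 112
Ash-Pine-Easton-Sutton-Willow-Denton-Ash: 17+14+15+28+23+8 = 105
Ash-Pine-Easton-Willow-Denton-Sutton-Ash: 17+14+16+23+21+13 = 104
Ash-Pine-Easton-Willow-Sutton-Denton-Ash: 17+14+16+28+21+8 = 104
Ash-Pine-Sutton-Denton-Easton-Willow-Ash: 17+12+21+11+16+22 = 99
Ash-Pine-Sutton-Denton-Willow-Easton-Ash: 17+12+21+23+16+6 = 95
… (46 more)
Ash-Denton-Easton-Willow-Pine-Sutton-Ash: 8+11+16+18+12+13 = 78  ← best
The minimum is 78.
One optimal route: Ash → Denton → Easton → Willow → Pine → Sutton → Ash (or its reverse).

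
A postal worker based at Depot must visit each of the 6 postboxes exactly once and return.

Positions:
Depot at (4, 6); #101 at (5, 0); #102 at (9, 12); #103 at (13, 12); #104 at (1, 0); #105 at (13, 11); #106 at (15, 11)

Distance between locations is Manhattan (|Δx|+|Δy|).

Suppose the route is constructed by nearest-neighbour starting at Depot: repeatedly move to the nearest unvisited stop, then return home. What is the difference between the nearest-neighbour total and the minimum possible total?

Excess over optimum: 2.

From Depot: #101=7, #104=9, #102=11, #105=14, #103=15, #106=16 → choose #101 (7).
From #101: #104=4, #102=16, #105=19, #103=20, #106=21 → choose #104 (4).
From #104: #102=20, #105=23, #103=24, #106=25 → choose #102 (20).
From #102: #103=4, #105=5, #106=7 → choose #103 (4).
From #103: #105=1, #106=3 → choose #105 (1).
From #105: #106=2 → choose #106 (2).
NN route Depot → #101 → #104 → #102 → #103 → #105 → #106 → Depot costs 54.
Optimal: Depot → #102 → #103 → #105 → #106 → #101 → #104 → Depot costs 52 (by enumerating all 360 distinct tours).
Excess = 54 − 52 = 2.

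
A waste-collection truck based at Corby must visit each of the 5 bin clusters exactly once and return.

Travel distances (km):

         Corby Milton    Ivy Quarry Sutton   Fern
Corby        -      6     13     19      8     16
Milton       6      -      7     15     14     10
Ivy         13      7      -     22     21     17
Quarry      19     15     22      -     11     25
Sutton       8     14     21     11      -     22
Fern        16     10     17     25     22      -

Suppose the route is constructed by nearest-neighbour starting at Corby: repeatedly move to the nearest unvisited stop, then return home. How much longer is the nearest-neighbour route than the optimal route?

Corby: Milton=6, Sutton=8, Ivy=13, Fern=16, Quarry=19 ⇒ Milton
Milton: Ivy=7, Fern=10, Sutton=14, Quarry=15 ⇒ Ivy
Ivy: Fern=17, Sutton=21, Quarry=22 ⇒ Fern
Fern: Sutton=22, Quarry=25 ⇒ Sutton
Sutton: Quarry=11 ⇒ Quarry
NN route Corby → Milton → Ivy → Fern → Sutton → Quarry → Corby costs 82.
Optimal: Corby → Milton → Ivy → Fern → Quarry → Sutton → Corby costs 74 (by enumerating all 60 distinct tours).
Excess = 82 − 74 = 8.

The nearest-neighbour route is 8 km longer than optimal.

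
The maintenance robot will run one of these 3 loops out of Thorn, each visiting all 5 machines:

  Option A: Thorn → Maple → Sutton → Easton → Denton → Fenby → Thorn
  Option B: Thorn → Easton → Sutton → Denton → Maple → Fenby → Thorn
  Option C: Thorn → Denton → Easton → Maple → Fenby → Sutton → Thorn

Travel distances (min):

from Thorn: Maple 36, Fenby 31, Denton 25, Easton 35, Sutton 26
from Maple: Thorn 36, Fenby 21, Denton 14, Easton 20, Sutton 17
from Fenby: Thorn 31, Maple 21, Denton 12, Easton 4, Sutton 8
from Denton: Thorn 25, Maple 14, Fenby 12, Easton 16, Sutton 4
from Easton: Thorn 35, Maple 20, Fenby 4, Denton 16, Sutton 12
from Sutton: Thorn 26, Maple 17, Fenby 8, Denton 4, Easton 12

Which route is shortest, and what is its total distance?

Shortest is Option C, total 116 min.

Option A: 36 + 17 + 12 + 16 + 12 + 31 = 124
Option B: 35 + 12 + 4 + 14 + 21 + 31 = 117
Option C: 25 + 16 + 20 + 21 + 8 + 26 = 116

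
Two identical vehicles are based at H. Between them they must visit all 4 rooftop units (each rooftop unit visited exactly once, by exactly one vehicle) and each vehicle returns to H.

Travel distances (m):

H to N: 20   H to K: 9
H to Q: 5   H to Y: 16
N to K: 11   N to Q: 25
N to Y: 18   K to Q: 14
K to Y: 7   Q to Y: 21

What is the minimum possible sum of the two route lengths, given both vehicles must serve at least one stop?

Check every non-empty split of the stops between the two vehicles; for each half take its own optimal tour:
  {N} + {K, Q, Y}: 40 + 42 = 82
  {K} + {N, Q, Y}: 18 + 64 = 82
  {N, K} + {Q, Y}: 40 + 42 = 82
  {Q} + {N, K, Y}: 10 + 54 = 64
  {N, Q} + {K, Y}: 50 + 32 = 82
  {K, Q} + {N, Y}: 28 + 54 = 82
  … (7 splits in total)
Best: vehicle 1 H → Q → H = 10; vehicle 2 H → N → K → Y → H = 54; combined 64.

Minimum combined distance: 64 m.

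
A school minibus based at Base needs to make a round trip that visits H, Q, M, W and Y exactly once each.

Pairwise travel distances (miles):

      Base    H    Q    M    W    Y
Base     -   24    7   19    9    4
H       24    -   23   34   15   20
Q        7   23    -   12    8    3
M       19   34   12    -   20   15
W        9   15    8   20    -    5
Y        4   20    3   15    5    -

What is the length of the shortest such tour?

There are 60 distinct closed tours to check (reversals are equivalent).
Base - H - Q - M - W - Y - Base: 24+23+12+20+5+4 = 88
Base - H - Q - M - Y - W - Base: 24+23+12+15+5+9 = 88
Base - H - Q - W - M - Y - Base: 24+23+8+20+15+4 = 94
Base - H - Q - W - Y - M - Base: 24+23+8+5+15+19 = 94
Base - H - Q - Y - M - W - Base: 24+23+3+15+20+9 = 94
Base - H - Q - Y - W - M - Base: 24+23+3+5+20+19 = 94
Base - H - M - Q - W - Y - Base: 24+34+12+8+5+4 = 87
Base - H - M - Q - Y - W - Base: 24+34+12+3+5+9 = 87
Base - H - M - W - Q - Y - Base: 24+34+20+8+3+4 = 93
Base - H - M - W - Y - Q - Base: 24+34+20+5+3+7 = 93
Base - H - M - Y - Q - W - Base: 24+34+15+3+8+9 = 93
Base - H - M - Y - W - Q - Base: 24+34+15+5+8+7 = 93
Base - H - W - Q - M - Y - Base: 24+15+8+12+15+4 = 78
Base - H - W - Q - Y - M - Base: 24+15+8+3+15+19 = 84
… (46 more)
Base - Q - M - H - W - Y - Base: 7+12+34+15+5+4 = 77  ← best
The minimum is 77.
One optimal route: Base → Q → M → H → W → Y → Base (or its reverse).

77 miles — the shortest possible round trip.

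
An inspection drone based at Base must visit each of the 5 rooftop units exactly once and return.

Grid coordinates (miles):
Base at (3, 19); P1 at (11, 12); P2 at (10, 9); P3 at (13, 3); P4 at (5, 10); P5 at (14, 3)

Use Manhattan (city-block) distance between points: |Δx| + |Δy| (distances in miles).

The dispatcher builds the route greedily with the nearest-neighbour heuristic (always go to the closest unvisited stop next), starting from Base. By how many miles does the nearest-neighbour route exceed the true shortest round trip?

From Base: P4=11, P1=15, P2=17, P3=26, P5=27 → choose P4 (11).
From P4: P2=6, P1=8, P3=15, P5=16 → choose P2 (6).
From P2: P1=4, P3=9, P5=10 → choose P1 (4).
From P1: P3=11, P5=12 → choose P3 (11).
From P3: P5=1 → choose P5 (1).
NN route Base → P4 → P2 → P1 → P3 → P5 → Base costs 60.
Optimal: Base → P1 → P3 → P5 → P2 → P4 → Base costs 54 (by enumerating all 60 distinct tours).
Excess = 60 − 54 = 6.

6 miles longer than the optimal tour.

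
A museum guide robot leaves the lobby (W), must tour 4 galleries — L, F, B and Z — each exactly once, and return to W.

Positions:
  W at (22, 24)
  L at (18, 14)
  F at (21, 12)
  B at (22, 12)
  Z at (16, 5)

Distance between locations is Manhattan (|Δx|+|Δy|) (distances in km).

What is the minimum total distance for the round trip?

Shortest round trip = 50 km.

W→L→F→B→Z→W: 14+5+1+13+25 = 58
W→L→F→Z→B→W: 14+5+12+13+12 = 56
W→L→B→F→Z→W: 14+6+1+12+25 = 58
W→L→B→Z→F→W: 14+6+13+12+13 = 58
W→L→Z→F→B→W: 14+11+12+1+12 = 50
W→L→Z→B→F→W: 14+11+13+1+13 = 52
W→F→L→B→Z→W: 13+5+6+13+25 = 62
W→F→L→Z→B→W: 13+5+11+13+12 = 54
W→F→B→L→Z→W: 13+1+6+11+25 = 56
W→F→Z→L→B→W: 13+12+11+6+12 = 54
W→B→L→F→Z→W: 12+6+5+12+25 = 60
W→B→F→L→Z→W: 12+1+5+11+25 = 54
The minimum is 50.
One optimal route: W → L → Z → F → B → W (or its reverse).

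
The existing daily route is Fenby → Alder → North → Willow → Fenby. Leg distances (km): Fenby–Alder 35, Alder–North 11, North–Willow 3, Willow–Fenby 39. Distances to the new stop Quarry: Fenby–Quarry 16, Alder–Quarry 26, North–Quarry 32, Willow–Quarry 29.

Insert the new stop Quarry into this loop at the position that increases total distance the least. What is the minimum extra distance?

Insertion cost between consecutive stops i–j is d(i,Quarry) + d(Quarry,j) − d(i,j):
  between Fenby and Alder: 16 + 26 − 35 = 7
  between Alder and North: 26 + 32 − 11 = 47
  between North and Willow: 32 + 29 − 3 = 58
  between Willow and Fenby: 29 + 16 − 39 = 6
Cheapest insertion is between Willow and Fenby, adding 6.
New total = 88 + 6 = 94.

+6 km — insert Quarry between Willow and Fenby.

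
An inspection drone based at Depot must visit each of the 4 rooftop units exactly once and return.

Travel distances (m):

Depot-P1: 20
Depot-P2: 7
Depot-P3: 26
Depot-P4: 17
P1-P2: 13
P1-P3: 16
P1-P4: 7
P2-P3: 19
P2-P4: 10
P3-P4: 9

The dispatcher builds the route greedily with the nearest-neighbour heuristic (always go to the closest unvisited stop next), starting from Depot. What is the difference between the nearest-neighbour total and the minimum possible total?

The nearest-neighbour route is 4 m longer than optimal.

Depot: P2=7, P4=17, P1=20, P3=26 ⇒ P2
P2: P4=10, P1=13, P3=19 ⇒ P4
P4: P1=7, P3=9 ⇒ P1
P1: P3=16 ⇒ P3
NN route Depot → P2 → P4 → P1 → P3 → Depot costs 66.
Optimal: Depot → P1 → P3 → P4 → P2 → Depot costs 62 (by enumerating all 12 distinct tours).
Excess = 66 − 62 = 4.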